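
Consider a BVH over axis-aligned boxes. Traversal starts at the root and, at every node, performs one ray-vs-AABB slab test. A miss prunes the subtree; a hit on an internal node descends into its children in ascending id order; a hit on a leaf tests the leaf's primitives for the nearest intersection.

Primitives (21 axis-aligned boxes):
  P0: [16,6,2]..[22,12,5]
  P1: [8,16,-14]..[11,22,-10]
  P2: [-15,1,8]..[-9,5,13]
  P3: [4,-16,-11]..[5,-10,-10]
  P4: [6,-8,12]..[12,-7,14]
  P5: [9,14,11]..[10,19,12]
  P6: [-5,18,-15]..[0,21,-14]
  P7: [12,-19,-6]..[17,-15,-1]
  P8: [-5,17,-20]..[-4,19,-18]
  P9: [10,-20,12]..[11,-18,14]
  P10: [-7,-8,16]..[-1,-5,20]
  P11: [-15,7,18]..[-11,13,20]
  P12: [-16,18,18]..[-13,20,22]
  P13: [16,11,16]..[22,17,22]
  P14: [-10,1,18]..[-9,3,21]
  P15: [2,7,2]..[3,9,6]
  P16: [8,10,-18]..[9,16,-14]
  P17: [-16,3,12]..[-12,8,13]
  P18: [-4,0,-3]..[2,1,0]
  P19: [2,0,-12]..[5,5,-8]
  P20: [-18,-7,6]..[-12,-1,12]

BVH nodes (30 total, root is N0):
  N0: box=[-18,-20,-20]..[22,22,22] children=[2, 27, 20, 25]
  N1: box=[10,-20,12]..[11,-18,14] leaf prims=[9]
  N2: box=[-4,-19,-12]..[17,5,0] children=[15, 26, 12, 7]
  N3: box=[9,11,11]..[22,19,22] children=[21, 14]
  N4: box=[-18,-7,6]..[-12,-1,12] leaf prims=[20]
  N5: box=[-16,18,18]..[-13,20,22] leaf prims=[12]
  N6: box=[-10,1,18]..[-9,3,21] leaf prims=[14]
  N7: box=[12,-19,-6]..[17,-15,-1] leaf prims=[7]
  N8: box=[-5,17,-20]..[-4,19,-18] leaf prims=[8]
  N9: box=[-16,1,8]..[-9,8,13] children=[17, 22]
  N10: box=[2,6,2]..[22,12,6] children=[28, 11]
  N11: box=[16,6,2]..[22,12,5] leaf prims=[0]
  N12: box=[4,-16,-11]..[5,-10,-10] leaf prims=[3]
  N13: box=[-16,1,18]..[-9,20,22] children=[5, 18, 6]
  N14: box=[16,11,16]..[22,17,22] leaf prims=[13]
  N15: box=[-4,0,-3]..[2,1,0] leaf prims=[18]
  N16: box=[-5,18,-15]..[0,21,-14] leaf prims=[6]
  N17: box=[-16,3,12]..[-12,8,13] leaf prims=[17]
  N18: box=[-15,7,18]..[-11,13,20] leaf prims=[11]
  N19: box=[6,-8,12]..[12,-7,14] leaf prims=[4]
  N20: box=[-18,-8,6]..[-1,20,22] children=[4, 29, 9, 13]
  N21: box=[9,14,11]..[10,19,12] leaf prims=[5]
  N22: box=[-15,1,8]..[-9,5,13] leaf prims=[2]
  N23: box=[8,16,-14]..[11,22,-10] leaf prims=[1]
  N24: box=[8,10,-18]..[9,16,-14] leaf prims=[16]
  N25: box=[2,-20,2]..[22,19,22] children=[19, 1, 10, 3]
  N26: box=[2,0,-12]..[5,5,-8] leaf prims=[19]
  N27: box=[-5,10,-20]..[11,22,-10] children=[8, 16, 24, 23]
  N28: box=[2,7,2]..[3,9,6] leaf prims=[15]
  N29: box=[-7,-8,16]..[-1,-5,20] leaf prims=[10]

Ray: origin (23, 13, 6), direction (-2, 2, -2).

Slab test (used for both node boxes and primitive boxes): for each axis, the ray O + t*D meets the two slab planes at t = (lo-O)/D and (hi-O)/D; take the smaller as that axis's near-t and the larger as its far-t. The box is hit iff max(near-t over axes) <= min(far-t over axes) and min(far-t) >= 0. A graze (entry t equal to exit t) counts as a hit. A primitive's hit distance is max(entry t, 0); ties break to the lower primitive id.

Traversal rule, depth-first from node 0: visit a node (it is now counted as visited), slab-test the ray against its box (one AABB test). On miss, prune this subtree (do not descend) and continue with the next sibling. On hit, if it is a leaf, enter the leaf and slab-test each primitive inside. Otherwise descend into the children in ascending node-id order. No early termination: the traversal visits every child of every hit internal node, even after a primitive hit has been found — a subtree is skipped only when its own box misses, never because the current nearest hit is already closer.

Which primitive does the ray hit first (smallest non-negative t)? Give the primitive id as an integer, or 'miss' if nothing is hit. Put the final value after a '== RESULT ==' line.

Walk:
N0 x:[1/2,41/2] y:[-33/2,9/2] z:[-8,13] -> hit [1/2,9/2], descend [2, 20, 25, 27]
  N2 x:[3,27/2] y:[-16,-4] z:[3,9] -> miss, prune
  N20 x:[12,41/2] y:[-21/2,7/2] z:[-8,0] -> miss, prune
  N25 x:[1/2,21/2] y:[-33/2,3] z:[-8,2] -> hit [1/2,2], descend [1, 3, 10, 19]
    N1 x:[6,13/2] y:[-33/2,-31/2] z:[-4,-3] -> miss, prune
    N3 x:[1/2,7] y:[-1,3] z:[-8,-5/2] -> miss, prune
    N10 x:[1/2,21/2] y:[-7/2,-1/2] z:[0,2] -> miss, prune
    N19 x:[11/2,17/2] y:[-21/2,-10] z:[-4,-3] -> miss, prune
  N27 x:[6,14] y:[-3/2,9/2] z:[8,13] -> miss, prune

order=[0, 2, 20, 25, 1, 3, 10, 19, 27]  |boxes|=9  |leaves|=0  hit=miss

== RESULT ==
miss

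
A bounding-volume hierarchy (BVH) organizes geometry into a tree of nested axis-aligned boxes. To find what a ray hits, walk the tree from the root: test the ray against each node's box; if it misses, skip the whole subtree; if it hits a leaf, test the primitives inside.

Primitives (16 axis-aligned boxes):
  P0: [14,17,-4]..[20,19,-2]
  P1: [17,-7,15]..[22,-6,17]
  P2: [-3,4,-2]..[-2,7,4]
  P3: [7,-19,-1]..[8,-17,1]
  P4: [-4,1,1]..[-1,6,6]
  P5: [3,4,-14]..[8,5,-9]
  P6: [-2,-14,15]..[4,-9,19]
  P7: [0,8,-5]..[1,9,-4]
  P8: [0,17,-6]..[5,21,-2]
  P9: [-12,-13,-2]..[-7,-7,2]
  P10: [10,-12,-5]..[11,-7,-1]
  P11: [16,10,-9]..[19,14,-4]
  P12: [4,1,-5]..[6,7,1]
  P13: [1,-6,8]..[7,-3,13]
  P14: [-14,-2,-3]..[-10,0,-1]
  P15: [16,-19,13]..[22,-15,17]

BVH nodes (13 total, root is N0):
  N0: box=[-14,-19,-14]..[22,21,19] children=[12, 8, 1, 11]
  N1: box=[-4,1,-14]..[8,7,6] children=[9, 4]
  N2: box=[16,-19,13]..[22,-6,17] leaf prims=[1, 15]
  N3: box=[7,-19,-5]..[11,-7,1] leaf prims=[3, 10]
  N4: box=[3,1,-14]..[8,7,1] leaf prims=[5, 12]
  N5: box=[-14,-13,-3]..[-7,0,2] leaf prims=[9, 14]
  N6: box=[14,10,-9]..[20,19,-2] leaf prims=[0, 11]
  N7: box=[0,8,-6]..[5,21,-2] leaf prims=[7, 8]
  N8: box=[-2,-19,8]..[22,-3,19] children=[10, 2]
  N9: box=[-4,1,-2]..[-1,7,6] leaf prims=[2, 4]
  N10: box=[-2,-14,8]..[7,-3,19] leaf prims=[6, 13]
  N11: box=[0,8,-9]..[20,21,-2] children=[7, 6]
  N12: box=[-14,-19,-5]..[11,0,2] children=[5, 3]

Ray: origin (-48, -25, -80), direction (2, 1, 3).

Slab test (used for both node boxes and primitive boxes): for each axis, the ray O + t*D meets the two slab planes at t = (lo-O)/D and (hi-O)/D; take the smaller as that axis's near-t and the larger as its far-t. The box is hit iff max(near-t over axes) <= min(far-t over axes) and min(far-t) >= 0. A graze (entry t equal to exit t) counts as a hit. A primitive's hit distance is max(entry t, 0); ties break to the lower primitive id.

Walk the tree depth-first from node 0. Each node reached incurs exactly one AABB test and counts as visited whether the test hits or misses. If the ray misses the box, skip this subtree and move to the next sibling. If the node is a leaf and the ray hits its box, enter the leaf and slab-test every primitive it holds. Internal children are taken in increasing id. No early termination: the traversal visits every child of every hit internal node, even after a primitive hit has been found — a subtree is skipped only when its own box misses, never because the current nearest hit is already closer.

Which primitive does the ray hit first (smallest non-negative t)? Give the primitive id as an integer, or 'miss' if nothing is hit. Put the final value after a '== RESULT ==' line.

Walk:
N0 x:[17,35] y:[6,46] z:[22,33] -> hit [22,33], descend [1, 8, 11, 12]
  N1 x:[22,28] y:[26,32] z:[22,86/3] -> hit [26,28], descend [4, 9]
    N4 x:[51/2,28] y:[26,32] z:[22,27] -> hit [26,27] leaf, test {P5(miss), P12@t=26}
    N9 x:[22,47/2] y:[26,32] z:[26,86/3] -> miss, prune
  N8 x:[23,35] y:[6,22] z:[88/3,33] -> miss, prune
  N11 x:[24,34] y:[33,46] z:[71/3,26] -> miss, prune
  N12 x:[17,59/2] y:[6,25] z:[25,82/3] -> hit [25,25], descend [3, 5]
    N3 x:[55/2,59/2] y:[6,18] z:[25,27] -> miss, prune
    N5 x:[17,41/2] y:[12,25] z:[77/3,82/3] -> miss, prune

Summary -> nodes [0, 1, 4, 9, 8, 11, 12, 3, 5]; box-tests=9; leaf-entries=1; first=P12

== RESULT ==
12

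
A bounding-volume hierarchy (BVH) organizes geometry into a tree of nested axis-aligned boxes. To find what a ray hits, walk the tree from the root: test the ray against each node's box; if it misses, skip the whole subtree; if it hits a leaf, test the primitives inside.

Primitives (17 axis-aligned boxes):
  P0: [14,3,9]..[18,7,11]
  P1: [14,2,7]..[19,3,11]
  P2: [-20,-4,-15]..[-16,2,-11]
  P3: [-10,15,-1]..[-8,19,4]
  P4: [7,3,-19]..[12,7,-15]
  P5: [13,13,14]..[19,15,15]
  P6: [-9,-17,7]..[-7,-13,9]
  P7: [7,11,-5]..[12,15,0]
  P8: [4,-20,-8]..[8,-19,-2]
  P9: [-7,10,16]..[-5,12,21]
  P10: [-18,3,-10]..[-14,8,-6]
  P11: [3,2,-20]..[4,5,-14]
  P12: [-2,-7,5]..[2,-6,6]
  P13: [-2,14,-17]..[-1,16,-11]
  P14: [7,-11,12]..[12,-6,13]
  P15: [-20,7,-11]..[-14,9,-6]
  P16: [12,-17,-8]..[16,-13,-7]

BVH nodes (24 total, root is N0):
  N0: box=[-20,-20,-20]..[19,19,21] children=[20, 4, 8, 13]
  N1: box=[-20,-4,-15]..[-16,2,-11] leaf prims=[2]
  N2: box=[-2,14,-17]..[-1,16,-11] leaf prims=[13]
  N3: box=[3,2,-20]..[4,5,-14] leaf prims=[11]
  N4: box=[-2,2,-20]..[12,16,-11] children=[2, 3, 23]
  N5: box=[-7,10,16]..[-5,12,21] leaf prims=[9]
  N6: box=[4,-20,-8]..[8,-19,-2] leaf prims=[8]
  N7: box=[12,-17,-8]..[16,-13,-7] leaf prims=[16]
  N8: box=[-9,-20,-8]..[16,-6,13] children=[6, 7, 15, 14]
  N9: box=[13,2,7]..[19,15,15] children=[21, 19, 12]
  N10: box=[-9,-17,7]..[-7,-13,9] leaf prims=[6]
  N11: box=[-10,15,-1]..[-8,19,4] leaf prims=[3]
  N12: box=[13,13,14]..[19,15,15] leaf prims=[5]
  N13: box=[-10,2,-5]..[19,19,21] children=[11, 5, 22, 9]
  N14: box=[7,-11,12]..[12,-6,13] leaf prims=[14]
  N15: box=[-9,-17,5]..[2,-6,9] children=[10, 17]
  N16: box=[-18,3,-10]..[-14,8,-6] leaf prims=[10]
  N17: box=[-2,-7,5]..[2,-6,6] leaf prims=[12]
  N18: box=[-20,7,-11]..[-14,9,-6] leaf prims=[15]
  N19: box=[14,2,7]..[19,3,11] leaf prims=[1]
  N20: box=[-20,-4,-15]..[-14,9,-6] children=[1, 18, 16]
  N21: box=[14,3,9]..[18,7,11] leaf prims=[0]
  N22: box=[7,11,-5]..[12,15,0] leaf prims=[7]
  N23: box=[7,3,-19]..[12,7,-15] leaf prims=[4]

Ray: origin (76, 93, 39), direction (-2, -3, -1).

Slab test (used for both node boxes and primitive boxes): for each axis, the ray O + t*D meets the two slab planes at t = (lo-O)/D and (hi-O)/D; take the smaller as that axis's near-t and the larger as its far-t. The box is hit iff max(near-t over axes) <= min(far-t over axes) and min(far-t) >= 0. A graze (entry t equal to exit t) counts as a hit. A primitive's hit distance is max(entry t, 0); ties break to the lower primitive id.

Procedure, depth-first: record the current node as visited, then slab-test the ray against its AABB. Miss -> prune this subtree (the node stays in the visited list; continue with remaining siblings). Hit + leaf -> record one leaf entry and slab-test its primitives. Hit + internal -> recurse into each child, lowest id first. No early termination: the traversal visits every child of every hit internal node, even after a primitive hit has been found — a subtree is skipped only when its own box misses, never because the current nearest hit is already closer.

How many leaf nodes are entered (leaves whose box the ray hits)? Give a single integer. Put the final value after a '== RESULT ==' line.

Walk:
N0 x:[57/2,48] y:[74/3,113/3] z:[18,59] -> hit [57/2,113/3], descend [4, 8, 13, 20]
  N4 x:[32,39] y:[77/3,91/3] z:[50,59] -> miss, prune
  N8 x:[30,85/2] y:[33,113/3] z:[26,47] -> hit [33,113/3], descend [6, 7, 14, 15]
    N6 x:[34,36] y:[112/3,113/3] z:[41,47] -> miss, prune
    N7 x:[30,32] y:[106/3,110/3] z:[46,47] -> miss, prune
    N14 x:[32,69/2] y:[33,104/3] z:[26,27] -> miss, prune
    N15 x:[37,85/2] y:[33,110/3] z:[30,34] -> miss, prune
  N13 x:[57/2,43] y:[74/3,91/3] z:[18,44] -> hit [57/2,91/3], descend [5, 9, 11, 22]
    N5 x:[81/2,83/2] y:[27,83/3] z:[18,23] -> miss, prune
    N9 x:[57/2,63/2] y:[26,91/3] z:[24,32] -> hit [57/2,91/3], descend [12, 19, 21]
      N12 x:[57/2,63/2] y:[26,80/3] z:[24,25] -> miss, prune
      N19 x:[57/2,31] y:[30,91/3] z:[28,32] -> hit [30,91/3] leaf, test {P1@t=30}
      N21 x:[29,31] y:[86/3,30] z:[28,30] -> hit [29,30] leaf, test {P0@t=29}
    N11 x:[42,43] y:[74/3,26] z:[35,40] -> miss, prune
    N22 x:[32,69/2] y:[26,82/3] z:[39,44] -> miss, prune
  N20 x:[45,48] y:[28,97/3] z:[45,54] -> miss, prune

Visited [0, 4, 8, 6, 7, 14, 15, 13, 5, 9, 12, 19, 21, 11, 22, 20]. Tests: 16 box, 2 leaf. Nearest: P0.

== RESULT ==
2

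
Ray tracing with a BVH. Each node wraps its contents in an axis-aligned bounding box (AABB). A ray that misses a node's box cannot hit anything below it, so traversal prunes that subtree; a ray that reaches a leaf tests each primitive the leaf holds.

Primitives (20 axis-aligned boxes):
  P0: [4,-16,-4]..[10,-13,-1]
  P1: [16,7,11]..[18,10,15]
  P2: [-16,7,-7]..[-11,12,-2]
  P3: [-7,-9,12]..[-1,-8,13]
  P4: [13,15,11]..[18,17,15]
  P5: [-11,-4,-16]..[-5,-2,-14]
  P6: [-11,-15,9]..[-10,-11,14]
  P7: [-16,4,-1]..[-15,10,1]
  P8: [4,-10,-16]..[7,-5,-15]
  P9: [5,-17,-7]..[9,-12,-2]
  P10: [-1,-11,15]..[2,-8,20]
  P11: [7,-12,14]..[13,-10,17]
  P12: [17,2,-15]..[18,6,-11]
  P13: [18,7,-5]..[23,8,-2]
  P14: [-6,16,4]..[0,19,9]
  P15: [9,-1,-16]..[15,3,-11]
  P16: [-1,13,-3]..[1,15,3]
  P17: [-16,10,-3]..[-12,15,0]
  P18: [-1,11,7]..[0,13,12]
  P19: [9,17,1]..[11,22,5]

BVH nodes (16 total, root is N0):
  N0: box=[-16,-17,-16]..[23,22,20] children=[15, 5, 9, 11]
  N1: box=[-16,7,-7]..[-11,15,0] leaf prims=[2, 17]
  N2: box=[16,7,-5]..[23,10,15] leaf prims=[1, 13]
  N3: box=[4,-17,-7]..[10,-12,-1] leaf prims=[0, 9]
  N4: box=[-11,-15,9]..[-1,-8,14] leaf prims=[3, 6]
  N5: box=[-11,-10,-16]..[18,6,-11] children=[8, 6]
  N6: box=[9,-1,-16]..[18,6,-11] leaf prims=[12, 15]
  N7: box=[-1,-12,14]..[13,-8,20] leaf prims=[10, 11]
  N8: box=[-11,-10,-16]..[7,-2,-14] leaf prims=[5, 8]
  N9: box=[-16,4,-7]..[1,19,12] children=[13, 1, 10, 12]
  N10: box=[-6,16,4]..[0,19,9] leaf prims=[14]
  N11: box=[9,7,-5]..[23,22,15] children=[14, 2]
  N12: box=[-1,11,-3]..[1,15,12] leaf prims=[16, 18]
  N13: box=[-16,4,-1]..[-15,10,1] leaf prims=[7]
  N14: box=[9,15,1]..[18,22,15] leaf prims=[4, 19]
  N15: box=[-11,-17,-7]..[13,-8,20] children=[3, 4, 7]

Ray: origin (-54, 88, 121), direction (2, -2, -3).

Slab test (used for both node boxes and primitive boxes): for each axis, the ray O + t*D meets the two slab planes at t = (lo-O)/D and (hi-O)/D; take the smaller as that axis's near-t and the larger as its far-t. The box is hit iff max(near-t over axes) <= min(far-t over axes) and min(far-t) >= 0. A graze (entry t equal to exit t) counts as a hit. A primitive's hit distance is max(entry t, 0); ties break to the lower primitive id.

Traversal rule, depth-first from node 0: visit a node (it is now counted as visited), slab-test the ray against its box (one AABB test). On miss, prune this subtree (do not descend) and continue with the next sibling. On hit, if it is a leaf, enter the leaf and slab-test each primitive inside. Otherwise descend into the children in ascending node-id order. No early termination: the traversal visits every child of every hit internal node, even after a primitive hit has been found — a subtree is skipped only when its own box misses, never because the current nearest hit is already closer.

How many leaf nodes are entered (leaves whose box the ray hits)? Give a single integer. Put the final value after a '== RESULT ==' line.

Walk:
N0 x:[19,77/2] y:[33,105/2] z:[101/3,137/3] -> hit [101/3,77/2], descend [5, 9, 11, 15]
  N5 x:[43/2,36] y:[41,49] z:[44,137/3] -> miss, prune
  N9 x:[19,55/2] y:[69/2,42] z:[109/3,128/3] -> miss, prune
  N11 x:[63/2,77/2] y:[33,81/2] z:[106/3,42] -> hit [106/3,77/2], descend [2, 14]
    N2 x:[35,77/2] y:[39,81/2] z:[106/3,42] -> miss, prune
    N14 x:[63/2,36] y:[33,73/2] z:[106/3,40] -> hit [106/3,36] leaf, test {P4@t=71/2, P19(miss)}
  N15 x:[43/2,67/2] y:[48,105/2] z:[101/3,128/3] -> miss, prune

Visited [0, 5, 9, 11, 2, 14, 15]. Tests: 7 box, 1 leaf. Nearest: P4.

== RESULT ==
1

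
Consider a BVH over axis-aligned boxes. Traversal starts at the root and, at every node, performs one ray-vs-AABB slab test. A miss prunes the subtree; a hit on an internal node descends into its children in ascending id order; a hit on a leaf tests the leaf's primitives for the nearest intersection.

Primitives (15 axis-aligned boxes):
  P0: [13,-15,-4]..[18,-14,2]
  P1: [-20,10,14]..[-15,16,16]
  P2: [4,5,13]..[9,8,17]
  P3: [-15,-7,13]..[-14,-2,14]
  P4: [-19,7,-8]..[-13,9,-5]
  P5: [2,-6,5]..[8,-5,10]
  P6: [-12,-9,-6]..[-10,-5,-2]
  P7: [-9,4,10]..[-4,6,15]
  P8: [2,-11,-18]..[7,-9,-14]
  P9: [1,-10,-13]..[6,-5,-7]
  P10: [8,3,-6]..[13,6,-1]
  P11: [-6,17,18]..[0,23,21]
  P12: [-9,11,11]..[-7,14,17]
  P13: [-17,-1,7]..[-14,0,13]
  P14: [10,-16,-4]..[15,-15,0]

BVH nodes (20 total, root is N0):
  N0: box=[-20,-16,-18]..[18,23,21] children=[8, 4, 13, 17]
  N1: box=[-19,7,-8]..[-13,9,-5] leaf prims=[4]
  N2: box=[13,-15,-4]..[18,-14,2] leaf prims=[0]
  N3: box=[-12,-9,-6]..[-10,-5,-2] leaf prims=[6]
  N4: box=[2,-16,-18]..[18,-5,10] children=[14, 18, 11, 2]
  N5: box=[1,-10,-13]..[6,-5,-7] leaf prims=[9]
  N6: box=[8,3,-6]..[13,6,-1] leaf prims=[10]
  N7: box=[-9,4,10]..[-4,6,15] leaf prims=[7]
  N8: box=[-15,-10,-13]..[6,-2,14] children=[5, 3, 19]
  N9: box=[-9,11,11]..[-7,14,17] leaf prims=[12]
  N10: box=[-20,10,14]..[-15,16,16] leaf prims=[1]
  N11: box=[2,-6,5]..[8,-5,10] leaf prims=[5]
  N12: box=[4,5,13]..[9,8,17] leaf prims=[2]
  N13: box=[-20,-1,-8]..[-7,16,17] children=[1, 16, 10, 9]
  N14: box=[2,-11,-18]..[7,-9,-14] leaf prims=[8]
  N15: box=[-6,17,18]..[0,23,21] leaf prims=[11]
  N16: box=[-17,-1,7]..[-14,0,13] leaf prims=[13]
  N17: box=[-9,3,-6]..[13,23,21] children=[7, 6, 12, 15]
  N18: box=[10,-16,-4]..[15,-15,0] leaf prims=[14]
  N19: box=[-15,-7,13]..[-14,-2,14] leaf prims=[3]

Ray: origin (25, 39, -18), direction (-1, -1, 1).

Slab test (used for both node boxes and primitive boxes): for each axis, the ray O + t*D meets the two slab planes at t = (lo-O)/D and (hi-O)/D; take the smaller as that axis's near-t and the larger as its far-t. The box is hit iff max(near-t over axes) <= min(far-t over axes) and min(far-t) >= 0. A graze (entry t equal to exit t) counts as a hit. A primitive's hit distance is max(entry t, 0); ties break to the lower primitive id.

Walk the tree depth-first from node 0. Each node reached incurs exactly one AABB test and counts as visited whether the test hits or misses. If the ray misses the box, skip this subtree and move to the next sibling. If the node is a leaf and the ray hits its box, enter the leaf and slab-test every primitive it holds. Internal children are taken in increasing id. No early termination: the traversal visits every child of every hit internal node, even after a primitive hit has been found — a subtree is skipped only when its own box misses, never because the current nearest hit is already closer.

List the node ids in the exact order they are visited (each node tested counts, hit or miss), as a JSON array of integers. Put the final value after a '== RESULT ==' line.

Trace the traversal:
N0 x:[7,45] y:[16,55] z:[0,39] -> hit [16,39], descend [4, 8, 13, 17]
  N4 x:[7,23] y:[44,55] z:[0,28] -> miss, prune
  N8 x:[19,40] y:[41,49] z:[5,32] -> miss, prune
  N13 x:[32,45] y:[23,40] z:[10,35] -> hit [32,35], descend [1, 9, 10, 16]
    N1 x:[38,44] y:[30,32] z:[10,13] -> miss, prune
    N9 x:[32,34] y:[25,28] z:[29,35] -> miss, prune
    N10 x:[40,45] y:[23,29] z:[32,34] -> miss, prune
    N16 x:[39,42] y:[39,40] z:[25,31] -> miss, prune
  N17 x:[12,34] y:[16,36] z:[12,39] -> hit [16,34], descend [6, 7, 12, 15]
    N6 x:[12,17] y:[33,36] z:[12,17] -> miss, prune
    N7 x:[29,34] y:[33,35] z:[28,33] -> hit [33,33] leaf, test {P7@t=33}
    N12 x:[16,21] y:[31,34] z:[31,35] -> miss, prune
    N15 x:[25,31] y:[16,22] z:[36,39] -> miss, prune

order=[0, 4, 8, 13, 1, 9, 10, 16, 17, 6, 7, 12, 15]  |boxes|=13  |leaves|=1  hit=P7

== RESULT ==
[0, 4, 8, 13, 1, 9, 10, 16, 17, 6, 7, 12, 15]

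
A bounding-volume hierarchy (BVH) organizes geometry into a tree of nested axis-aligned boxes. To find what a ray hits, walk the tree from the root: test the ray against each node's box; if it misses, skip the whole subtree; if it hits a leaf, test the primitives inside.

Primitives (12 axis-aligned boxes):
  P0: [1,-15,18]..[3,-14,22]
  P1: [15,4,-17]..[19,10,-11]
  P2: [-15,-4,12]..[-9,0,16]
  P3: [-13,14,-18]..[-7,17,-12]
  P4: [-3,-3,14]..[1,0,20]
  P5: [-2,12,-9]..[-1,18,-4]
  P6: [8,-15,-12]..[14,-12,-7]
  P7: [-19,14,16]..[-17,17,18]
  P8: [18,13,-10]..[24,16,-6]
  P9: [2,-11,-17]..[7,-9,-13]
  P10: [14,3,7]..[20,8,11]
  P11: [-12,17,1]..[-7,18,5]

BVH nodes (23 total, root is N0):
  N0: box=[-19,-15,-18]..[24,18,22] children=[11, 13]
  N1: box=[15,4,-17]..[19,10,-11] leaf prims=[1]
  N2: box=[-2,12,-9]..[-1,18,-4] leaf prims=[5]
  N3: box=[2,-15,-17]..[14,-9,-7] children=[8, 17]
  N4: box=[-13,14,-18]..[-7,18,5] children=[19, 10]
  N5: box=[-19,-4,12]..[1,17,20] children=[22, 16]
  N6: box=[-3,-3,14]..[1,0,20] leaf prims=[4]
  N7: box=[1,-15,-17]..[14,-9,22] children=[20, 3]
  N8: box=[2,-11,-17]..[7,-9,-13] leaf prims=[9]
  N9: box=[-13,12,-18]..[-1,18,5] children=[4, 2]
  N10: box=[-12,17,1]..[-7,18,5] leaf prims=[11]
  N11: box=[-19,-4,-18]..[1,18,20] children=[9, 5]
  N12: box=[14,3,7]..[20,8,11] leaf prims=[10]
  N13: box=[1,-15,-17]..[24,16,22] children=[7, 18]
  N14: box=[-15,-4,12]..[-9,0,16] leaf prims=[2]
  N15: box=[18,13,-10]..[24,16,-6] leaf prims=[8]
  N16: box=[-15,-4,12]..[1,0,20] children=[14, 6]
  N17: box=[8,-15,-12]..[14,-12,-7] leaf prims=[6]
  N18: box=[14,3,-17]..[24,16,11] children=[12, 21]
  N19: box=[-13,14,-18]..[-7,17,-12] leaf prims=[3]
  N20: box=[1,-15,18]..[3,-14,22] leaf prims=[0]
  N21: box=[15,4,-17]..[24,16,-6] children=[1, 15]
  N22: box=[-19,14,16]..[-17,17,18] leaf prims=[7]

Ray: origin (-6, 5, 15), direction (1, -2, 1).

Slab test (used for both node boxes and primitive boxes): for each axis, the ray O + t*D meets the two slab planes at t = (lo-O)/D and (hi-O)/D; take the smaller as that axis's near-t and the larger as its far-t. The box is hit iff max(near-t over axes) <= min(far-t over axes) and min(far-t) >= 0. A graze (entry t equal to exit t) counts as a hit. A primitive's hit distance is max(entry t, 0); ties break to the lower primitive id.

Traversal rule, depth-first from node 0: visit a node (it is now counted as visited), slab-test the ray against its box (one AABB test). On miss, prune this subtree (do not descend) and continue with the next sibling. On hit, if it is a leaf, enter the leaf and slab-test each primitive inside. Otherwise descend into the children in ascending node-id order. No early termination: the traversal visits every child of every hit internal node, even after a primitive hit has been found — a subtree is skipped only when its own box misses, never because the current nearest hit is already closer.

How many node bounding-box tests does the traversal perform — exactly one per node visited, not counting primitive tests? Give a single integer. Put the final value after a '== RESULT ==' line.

Walk:
N0 x:[-13,30] y:[-13/2,10] z:[-33,7] -> hit [-13/2,7], descend [11, 13]
  N11 x:[-13,7] y:[-13/2,9/2] z:[-33,5] -> hit [-13/2,9/2], descend [5, 9]
    N5 x:[-13,7] y:[-6,9/2] z:[-3,5] -> hit [-3,9/2], descend [16, 22]
      N16 x:[-9,7] y:[5/2,9/2] z:[-3,5] -> hit [5/2,9/2], descend [6, 14]
        N6 x:[3,7] y:[5/2,4] z:[-1,5] -> hit [3,4] leaf, test {P4@t=3}
        N14 x:[-9,-3] y:[5/2,9/2] z:[-3,1] -> miss, prune
      N22 x:[-13,-11] y:[-6,-9/2] z:[1,3] -> miss, prune
    N9 x:[-7,5] y:[-13/2,-7/2] z:[-33,-10] -> miss, prune
  N13 x:[7,30] y:[-11/2,10] z:[-32,7] -> hit [7,7], descend [7, 18]
    N7 x:[7,20] y:[7,10] z:[-32,7] -> hit [7,7], descend [3, 20]
      N3 x:[8,20] y:[7,10] z:[-32,-22] -> miss, prune
      N20 x:[7,9] y:[19/2,10] z:[3,7] -> miss, prune
    N18 x:[20,30] y:[-11/2,1] z:[-32,-4] -> miss, prune

13 AABB tests over nodes [0, 11, 5, 16, 6, 14, 22, 9, 13, 7, 3, 20, 18]; 1 leaf entered; closest P4.

== RESULT ==
13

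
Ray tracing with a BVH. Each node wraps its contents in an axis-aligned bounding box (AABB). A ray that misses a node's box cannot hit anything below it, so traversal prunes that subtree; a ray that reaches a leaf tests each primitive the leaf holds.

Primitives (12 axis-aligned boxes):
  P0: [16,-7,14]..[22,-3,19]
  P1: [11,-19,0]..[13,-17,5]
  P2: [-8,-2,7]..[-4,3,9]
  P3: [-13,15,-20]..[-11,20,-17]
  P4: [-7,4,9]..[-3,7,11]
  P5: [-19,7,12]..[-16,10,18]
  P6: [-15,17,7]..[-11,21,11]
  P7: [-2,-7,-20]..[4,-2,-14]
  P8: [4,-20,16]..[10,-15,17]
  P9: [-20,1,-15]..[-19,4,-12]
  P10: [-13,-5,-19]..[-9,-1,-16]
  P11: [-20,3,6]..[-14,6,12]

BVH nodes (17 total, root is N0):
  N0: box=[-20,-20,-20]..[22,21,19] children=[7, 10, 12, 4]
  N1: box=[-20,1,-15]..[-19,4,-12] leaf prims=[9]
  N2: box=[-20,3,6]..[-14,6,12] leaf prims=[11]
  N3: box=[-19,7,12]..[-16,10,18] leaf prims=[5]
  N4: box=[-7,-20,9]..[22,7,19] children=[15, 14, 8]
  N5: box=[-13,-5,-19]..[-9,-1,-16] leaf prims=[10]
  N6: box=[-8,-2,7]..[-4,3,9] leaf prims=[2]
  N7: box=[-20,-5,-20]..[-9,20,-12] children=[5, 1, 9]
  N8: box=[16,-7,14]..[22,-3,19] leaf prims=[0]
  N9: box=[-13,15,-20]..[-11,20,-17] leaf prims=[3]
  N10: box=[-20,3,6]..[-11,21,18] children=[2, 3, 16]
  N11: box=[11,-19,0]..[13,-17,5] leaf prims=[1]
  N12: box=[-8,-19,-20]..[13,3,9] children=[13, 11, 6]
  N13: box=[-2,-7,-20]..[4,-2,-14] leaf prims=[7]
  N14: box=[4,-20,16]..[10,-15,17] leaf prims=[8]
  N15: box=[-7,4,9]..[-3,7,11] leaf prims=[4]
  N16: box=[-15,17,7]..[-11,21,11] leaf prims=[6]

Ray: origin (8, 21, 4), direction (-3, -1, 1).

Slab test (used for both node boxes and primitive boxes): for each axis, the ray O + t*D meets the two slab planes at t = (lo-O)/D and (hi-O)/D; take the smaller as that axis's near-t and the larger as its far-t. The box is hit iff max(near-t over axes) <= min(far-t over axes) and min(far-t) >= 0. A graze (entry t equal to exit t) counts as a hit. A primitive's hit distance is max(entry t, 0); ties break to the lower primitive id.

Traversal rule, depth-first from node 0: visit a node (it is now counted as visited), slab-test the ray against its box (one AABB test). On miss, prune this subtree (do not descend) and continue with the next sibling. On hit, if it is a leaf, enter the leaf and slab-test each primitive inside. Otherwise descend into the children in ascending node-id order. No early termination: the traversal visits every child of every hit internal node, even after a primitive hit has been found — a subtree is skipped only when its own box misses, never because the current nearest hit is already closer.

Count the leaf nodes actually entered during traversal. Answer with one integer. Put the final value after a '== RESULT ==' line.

Walk:
N0 x:[-14/3,28/3] y:[0,41] z:[-24,15] -> hit [0,28/3], descend [4, 7, 10, 12]
  N4 x:[-14/3,5] y:[14,41] z:[5,15] -> miss, prune
  N7 x:[17/3,28/3] y:[1,26] z:[-24,-16] -> miss, prune
  N10 x:[19/3,28/3] y:[0,18] z:[2,14] -> hit [19/3,28/3], descend [2, 3, 16]
    N2 x:[22/3,28/3] y:[15,18] z:[2,8] -> miss, prune
    N3 x:[8,9] y:[11,14] z:[8,14] -> miss, prune
    N16 x:[19/3,23/3] y:[0,4] z:[3,7] -> miss, prune
  N12 x:[-5/3,16/3] y:[18,40] z:[-24,5] -> miss, prune

Summary -> nodes [0, 4, 7, 10, 2, 3, 16, 12]; box-tests=8; leaf-entries=0; first=miss

== RESULT ==
0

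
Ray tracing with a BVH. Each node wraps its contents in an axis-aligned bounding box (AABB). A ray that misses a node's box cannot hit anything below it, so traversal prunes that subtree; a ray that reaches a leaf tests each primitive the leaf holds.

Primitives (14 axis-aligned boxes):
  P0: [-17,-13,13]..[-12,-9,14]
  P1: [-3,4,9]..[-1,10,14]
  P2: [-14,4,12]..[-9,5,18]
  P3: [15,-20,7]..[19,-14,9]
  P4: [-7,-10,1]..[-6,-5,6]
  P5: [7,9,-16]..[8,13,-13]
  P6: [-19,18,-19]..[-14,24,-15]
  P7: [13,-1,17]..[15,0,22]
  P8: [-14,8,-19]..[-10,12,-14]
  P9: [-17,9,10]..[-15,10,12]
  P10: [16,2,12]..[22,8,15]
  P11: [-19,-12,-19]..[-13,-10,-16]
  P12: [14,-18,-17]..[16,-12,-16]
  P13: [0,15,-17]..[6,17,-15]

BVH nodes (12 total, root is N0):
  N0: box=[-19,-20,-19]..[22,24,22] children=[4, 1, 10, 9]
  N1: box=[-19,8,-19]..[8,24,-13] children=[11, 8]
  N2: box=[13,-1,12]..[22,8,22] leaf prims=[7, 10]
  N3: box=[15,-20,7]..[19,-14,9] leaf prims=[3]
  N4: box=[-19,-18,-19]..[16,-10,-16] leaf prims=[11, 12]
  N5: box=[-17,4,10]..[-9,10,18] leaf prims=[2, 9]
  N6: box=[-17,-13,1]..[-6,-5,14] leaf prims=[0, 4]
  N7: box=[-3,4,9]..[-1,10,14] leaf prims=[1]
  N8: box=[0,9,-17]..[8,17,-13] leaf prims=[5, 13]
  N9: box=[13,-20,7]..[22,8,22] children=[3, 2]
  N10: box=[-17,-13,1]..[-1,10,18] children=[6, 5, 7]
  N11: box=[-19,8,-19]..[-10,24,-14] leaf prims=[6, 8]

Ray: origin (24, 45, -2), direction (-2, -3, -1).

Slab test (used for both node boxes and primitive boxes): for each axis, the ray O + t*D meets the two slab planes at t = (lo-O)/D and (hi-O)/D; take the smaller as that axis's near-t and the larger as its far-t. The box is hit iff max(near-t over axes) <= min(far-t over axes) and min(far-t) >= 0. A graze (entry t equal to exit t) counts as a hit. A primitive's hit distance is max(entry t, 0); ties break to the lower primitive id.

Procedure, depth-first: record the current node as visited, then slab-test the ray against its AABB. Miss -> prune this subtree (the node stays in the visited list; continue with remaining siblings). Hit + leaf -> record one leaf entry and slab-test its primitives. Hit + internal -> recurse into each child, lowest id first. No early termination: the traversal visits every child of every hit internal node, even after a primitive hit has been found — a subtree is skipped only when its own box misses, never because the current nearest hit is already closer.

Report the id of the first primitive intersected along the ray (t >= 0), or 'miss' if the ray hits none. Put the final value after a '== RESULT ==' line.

Trace the traversal:
N0 x:[1,43/2] y:[7,65/3] z:[-24,17] -> hit [7,17], descend [1, 4, 9, 10]
  N1 x:[8,43/2] y:[7,37/3] z:[11,17] -> hit [11,37/3], descend [8, 11]
    N8 x:[8,12] y:[28/3,12] z:[11,15] -> hit [11,12] leaf, test {P5(miss), P13(miss)}
    N11 x:[17,43/2] y:[7,37/3] z:[12,17] -> miss, prune
  N4 x:[4,43/2] y:[55/3,21] z:[14,17] -> miss, prune
  N9 x:[1,11/2] y:[37/3,65/3] z:[-24,-9] -> miss, prune
  N10 x:[25/2,41/2] y:[35/3,58/3] z:[-20,-3] -> miss, prune

Visited [0, 1, 8, 11, 4, 9, 10]. Tests: 7 box, 1 leaf. Nearest: miss.

== RESULT ==
miss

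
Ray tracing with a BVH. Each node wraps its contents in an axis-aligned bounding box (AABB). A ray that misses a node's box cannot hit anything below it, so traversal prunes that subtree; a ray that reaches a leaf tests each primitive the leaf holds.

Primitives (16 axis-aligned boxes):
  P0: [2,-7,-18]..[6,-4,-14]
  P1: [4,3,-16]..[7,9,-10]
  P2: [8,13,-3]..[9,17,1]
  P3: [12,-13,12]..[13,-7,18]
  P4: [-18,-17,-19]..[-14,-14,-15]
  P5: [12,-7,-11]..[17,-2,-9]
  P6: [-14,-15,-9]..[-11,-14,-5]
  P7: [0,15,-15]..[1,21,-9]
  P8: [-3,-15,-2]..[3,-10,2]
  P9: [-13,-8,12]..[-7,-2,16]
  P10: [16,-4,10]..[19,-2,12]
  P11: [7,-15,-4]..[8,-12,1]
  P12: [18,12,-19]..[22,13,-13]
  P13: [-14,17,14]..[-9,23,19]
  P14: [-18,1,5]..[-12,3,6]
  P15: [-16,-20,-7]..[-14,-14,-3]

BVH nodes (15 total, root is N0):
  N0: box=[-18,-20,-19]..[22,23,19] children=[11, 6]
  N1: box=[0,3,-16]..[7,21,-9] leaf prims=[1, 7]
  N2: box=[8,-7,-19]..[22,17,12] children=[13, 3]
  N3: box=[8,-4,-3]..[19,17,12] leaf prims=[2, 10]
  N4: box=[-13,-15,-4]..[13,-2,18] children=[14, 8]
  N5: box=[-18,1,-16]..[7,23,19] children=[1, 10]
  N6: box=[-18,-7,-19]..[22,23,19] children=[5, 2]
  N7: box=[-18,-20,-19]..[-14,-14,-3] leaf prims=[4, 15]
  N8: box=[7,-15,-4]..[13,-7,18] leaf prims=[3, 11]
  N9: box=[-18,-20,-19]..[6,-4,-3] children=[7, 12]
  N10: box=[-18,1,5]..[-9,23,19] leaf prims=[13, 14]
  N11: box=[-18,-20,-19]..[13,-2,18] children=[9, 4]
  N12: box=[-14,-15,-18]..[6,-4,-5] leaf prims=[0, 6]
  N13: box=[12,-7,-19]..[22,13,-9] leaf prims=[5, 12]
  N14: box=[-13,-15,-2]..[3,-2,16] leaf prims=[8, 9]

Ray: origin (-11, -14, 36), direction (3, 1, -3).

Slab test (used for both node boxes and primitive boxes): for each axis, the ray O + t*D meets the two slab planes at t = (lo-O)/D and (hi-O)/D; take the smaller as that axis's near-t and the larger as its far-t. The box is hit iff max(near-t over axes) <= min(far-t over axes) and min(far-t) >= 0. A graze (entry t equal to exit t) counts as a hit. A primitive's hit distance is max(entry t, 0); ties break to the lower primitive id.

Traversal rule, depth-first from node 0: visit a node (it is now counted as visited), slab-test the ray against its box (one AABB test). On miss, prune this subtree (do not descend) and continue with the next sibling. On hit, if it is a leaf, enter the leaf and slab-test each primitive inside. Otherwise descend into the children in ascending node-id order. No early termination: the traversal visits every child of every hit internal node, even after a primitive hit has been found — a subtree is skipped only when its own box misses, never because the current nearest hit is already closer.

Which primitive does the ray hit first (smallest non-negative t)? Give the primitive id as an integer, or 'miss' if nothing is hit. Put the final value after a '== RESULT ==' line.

Walk:
N0 x:[-7/3,11] y:[-6,37] z:[17/3,55/3] -> hit [17/3,11], descend [6, 11]
  N6 x:[-7/3,11] y:[7,37] z:[17/3,55/3] -> hit [7,11], descend [2, 5]
    N2 x:[19/3,11] y:[7,31] z:[8,55/3] -> hit [8,11], descend [3, 13]
      N3 x:[19/3,10] y:[10,31] z:[8,13] -> hit [10,10] leaf, test {P2(miss), P10(miss)}
      N13 x:[23/3,11] y:[7,27] z:[15,55/3] -> miss, prune
    N5 x:[-7/3,6] y:[15,37] z:[17/3,52/3] -> miss, prune
  N11 x:[-7/3,8] y:[-6,12] z:[6,55/3] -> hit [6,8], descend [4, 9]
    N4 x:[-2/3,8] y:[-1,12] z:[6,40/3] -> hit [6,8], descend [8, 14]
      N8 x:[6,8] y:[-1,7] z:[6,40/3] -> hit [6,7] leaf, test {P3(miss), P11(miss)}
      N14 x:[-2/3,14/3] y:[-1,12] z:[20/3,38/3] -> miss, prune
    N9 x:[-7/3,17/3] y:[-6,10] z:[13,55/3] -> miss, prune

Summary -> nodes [0, 6, 2, 3, 13, 5, 11, 4, 8, 14, 9]; box-tests=11; leaf-entries=2; first=miss

== RESULT ==
miss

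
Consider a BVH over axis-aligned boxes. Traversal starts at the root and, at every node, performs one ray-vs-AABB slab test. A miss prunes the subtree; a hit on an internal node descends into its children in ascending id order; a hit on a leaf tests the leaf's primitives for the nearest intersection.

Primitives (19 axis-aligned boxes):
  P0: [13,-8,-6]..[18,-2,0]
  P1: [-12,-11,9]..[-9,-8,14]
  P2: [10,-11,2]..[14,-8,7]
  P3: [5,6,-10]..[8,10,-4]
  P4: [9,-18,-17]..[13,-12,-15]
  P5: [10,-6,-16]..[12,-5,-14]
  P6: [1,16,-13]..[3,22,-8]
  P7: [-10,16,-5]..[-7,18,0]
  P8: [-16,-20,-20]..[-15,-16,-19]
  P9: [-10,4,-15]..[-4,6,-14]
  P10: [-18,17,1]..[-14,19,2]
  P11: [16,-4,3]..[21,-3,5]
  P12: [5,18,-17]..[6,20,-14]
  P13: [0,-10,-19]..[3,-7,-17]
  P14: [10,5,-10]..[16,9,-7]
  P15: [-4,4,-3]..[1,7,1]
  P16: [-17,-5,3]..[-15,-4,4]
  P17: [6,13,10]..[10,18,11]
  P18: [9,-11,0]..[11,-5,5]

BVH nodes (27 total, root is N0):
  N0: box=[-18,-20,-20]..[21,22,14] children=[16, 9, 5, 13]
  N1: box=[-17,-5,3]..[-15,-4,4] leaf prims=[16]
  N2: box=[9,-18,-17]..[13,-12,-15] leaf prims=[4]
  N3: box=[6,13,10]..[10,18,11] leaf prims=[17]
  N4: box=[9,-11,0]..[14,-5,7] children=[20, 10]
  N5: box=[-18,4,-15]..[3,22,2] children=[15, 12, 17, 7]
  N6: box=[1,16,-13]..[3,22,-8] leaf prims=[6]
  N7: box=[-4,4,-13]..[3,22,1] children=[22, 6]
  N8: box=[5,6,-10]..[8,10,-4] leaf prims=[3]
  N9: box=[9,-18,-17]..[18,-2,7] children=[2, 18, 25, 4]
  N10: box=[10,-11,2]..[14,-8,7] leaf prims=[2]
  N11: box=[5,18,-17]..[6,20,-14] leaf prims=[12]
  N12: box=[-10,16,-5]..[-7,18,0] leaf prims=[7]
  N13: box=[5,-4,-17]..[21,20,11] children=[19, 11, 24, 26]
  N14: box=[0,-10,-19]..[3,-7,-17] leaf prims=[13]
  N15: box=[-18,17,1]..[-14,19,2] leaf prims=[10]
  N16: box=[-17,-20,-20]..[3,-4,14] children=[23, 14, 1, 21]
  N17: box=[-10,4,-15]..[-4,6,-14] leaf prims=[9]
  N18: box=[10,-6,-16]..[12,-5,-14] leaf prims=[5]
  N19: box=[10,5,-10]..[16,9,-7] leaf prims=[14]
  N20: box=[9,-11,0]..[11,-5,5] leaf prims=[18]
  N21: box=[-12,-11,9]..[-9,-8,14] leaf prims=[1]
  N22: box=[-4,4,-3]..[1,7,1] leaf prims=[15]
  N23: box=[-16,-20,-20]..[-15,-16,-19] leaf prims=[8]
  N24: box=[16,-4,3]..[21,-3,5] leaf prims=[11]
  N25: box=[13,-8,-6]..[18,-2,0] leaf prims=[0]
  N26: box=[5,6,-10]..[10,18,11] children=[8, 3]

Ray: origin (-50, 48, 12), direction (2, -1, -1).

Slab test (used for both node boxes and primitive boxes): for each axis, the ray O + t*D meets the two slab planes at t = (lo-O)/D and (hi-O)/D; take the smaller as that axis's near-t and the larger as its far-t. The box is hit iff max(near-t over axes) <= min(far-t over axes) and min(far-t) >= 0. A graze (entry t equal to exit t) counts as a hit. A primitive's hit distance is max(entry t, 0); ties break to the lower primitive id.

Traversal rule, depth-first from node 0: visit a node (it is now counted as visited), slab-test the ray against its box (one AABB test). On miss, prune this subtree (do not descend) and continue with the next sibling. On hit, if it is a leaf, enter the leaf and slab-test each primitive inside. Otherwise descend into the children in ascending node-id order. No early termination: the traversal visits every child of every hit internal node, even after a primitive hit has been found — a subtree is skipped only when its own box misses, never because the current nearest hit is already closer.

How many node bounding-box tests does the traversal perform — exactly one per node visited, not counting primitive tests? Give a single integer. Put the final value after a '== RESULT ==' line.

Trace the traversal:
N0 x:[16,71/2] y:[26,68] z:[-2,32] -> hit [26,32], descend [5, 9, 13, 16]
  N5 x:[16,53/2] y:[26,44] z:[10,27] -> hit [26,53/2], descend [7, 12, 15, 17]
    N7 x:[23,53/2] y:[26,44] z:[11,25] -> miss, prune
    N12 x:[20,43/2] y:[30,32] z:[12,17] -> miss, prune
    N15 x:[16,18] y:[29,31] z:[10,11] -> miss, prune
    N17 x:[20,23] y:[42,44] z:[26,27] -> miss, prune
  N9 x:[59/2,34] y:[50,66] z:[5,29] -> miss, prune
  N13 x:[55/2,71/2] y:[28,52] z:[1,29] -> hit [28,29], descend [11, 19, 24, 26]
    N11 x:[55/2,28] y:[28,30] z:[26,29] -> hit [28,28] leaf, test {P12@t=28}
    N19 x:[30,33] y:[39,43] z:[19,22] -> miss, prune
    N24 x:[33,71/2] y:[51,52] z:[7,9] -> miss, prune
    N26 x:[55/2,30] y:[30,42] z:[1,22] -> miss, prune
  N16 x:[33/2,53/2] y:[52,68] z:[-2,32] -> miss, prune

order=[0, 5, 7, 12, 15, 17, 9, 13, 11, 19, 24, 26, 16]  |boxes|=13  |leaves|=1  hit=P12

== RESULT ==
13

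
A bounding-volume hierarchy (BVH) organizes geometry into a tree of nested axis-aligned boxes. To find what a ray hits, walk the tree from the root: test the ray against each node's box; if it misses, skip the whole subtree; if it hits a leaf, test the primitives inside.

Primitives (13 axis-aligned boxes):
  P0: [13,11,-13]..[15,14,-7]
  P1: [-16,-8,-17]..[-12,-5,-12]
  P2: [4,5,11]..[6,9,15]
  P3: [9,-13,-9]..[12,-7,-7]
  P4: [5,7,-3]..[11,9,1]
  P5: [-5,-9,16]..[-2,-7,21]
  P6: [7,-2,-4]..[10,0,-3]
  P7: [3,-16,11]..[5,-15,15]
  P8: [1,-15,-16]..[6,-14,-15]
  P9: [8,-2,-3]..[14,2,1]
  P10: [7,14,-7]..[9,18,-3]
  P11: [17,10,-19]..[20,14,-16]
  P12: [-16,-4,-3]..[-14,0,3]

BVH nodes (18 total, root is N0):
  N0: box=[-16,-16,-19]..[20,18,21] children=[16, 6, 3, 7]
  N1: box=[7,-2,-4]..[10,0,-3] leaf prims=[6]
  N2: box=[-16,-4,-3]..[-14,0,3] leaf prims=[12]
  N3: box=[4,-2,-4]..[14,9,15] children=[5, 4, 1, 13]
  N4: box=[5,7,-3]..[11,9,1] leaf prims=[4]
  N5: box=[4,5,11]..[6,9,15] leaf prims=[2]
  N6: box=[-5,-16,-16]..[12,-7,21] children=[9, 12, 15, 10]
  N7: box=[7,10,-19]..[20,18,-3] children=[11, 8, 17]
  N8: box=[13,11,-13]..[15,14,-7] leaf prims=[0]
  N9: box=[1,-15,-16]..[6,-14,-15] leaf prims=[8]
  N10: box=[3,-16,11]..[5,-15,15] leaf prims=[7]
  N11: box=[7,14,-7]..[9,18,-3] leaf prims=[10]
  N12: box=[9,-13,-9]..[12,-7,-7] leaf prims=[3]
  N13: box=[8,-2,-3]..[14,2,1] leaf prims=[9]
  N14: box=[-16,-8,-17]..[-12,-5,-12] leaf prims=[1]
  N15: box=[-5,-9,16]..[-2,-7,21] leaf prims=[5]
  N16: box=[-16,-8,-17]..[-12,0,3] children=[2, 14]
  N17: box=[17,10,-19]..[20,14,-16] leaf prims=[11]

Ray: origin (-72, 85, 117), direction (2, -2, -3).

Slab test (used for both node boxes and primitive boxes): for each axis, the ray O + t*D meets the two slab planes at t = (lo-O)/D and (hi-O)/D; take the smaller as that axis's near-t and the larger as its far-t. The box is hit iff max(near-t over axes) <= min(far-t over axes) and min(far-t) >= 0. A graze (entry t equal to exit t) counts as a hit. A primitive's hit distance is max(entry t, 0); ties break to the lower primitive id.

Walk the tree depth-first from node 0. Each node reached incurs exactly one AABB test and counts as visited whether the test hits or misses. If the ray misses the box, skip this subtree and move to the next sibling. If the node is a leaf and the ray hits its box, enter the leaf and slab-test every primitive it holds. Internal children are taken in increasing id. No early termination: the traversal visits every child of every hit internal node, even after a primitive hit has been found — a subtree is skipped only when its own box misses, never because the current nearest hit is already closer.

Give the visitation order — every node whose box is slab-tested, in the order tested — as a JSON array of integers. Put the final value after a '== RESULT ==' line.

Trace the traversal:
N0 x:[28,46] y:[67/2,101/2] z:[32,136/3] -> hit [67/2,136/3], descend [3, 6, 7, 16]
  N3 x:[38,43] y:[38,87/2] z:[34,121/3] -> hit [38,121/3], descend [1, 4, 5, 13]
    N1 x:[79/2,41] y:[85/2,87/2] z:[40,121/3] -> miss, prune
    N4 x:[77/2,83/2] y:[38,39] z:[116/3,40] -> hit [116/3,39] leaf, test {P4@t=116/3}
    N5 x:[38,39] y:[38,40] z:[34,106/3] -> miss, prune
    N13 x:[40,43] y:[83/2,87/2] z:[116/3,40] -> miss, prune
  N6 x:[67/2,42] y:[46,101/2] z:[32,133/3] -> miss, prune
  N7 x:[79/2,46] y:[67/2,75/2] z:[40,136/3] -> miss, prune
  N16 x:[28,30] y:[85/2,93/2] z:[38,134/3] -> miss, prune

Visited [0, 3, 1, 4, 5, 13, 6, 7, 16]. Tests: 9 box, 1 leaf. Nearest: P4.

== RESULT ==
[0, 3, 1, 4, 5, 13, 6, 7, 16]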